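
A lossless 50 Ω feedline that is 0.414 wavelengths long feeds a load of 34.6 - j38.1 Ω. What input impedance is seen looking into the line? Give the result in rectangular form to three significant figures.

βl = 2π × 0.414 = 149°
tan(βl) = tan(149°) = -0.6
Z_in = Z_0·(Z_L + jZ_0·tanβl)/(Z_0 + jZ_L·tanβl)
     = 50·(34.6 − j68.1)/(27.1 − j20.8)

Z_in ≈ 101 − j48.4 Ω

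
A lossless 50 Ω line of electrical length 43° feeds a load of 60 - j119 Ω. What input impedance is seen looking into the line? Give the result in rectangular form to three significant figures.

Z_in ≈ 9.66 − j25.8 Ω

tan(βl) = tan(43°) = 0.933
Z_in = Z_0·(Z_L + jZ_0·tanβl)/(Z_0 + jZ_L·tanβl)
     = 50·(60 − j72.4)/(161 + j56)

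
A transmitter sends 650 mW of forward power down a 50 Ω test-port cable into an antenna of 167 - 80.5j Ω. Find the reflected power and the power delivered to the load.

|Γ| = |(117 − j80.5)/(217 − j80.5)| = 0.614
|Γ|² = 0.377
P_refl = |Γ|²·P_inc = 245 mW, P_del = (1 − |Γ|²)·P_inc = 405 mW

P_reflected ≈ 245 mW; P_delivered ≈ 405 mW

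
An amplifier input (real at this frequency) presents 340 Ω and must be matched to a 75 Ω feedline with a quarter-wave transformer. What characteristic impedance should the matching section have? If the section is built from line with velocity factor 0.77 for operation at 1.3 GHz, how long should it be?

Z_qwt = √(Z_0·R_L) = √(75 × 340) = √25500
λ = 0.77·c/f = 0.178 m, so l = λ/4 = 0.0444 m

Z_qwt ≈ 160 Ω; length ≈ 4.44 cm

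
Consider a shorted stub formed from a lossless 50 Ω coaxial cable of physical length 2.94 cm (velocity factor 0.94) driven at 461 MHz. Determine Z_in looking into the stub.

λ = v/f = 0.94·c / 461 MHz = 0.612 m
βl = 2π·l/λ = 2π × 0.0481 = 17.3°
tan(βl) = 0.312
For a shorted stub, Z_in = jZ_0·tan(βl)

Z_in ≈ +j15.6 Ω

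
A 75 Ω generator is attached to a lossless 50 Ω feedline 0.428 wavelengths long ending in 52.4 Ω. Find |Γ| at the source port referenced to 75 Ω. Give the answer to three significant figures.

βl = 2π × 0.428 = 154°
tan(βl) = -0.486
Z_in = Z_0·(Z_L + jZ_0·tanβl)/(Z_0 + jZ_L·tanβl) = 51.4 + j1.9 Ω
Γ_s = (Z_in − Z_s)/(Z_in + Z_s) = (-23.6 + j1.9)/(126 + j1.9), |Γ_s| = 0.187

|Γ| ≈ 0.187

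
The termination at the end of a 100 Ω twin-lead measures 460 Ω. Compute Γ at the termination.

Γ = (Z_L − Z_0)/(Z_L + Z_0) = (460 − 100)/(460 + 100) = 360/560

Γ = 0.643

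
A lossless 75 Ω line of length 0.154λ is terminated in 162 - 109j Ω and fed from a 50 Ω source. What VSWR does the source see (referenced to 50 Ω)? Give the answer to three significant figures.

VSWR ≈ 2.59

βl = 2π × 0.154 = 55.4°
tan(βl) = 1.45
Z_in = Z_0·(Z_L + jZ_0·tanβl)/(Z_0 + jZ_L·tanβl) = 25.8 − j26.1 Ω
Γ_s = (Z_in − Z_s)/(Z_in + Z_s) = (-24.2 − j26.1)/(75.8 − j26.1), |Γ_s| = 0.444
VSWR = (1 + |Γ_s|)/(1 − |Γ_s|)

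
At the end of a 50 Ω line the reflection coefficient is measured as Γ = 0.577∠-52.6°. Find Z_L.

Z_L = Z_0·(1 + Γ)/(1 − Γ) = 50·(1.35 − j0.458)/(0.65 + j0.458)

Z_L ≈ 52.8 − j72.5 Ω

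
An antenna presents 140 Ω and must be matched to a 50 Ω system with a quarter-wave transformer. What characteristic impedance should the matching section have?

Z_qwt ≈ 83.7 Ω

Z_qwt = √(Z_0·R_L) = √(50 × 140) = √7000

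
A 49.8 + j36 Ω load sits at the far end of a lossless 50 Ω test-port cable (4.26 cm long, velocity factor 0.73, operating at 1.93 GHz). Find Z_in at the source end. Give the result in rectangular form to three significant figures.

Z_in ≈ 25.2 + j6.56 Ω

λ = v/f = 0.73·c / 1.93 GHz = 0.113 m
βl = 2π·l/λ = 2π × 0.375 = 135°
tan(βl) = tan(135°) = -0.995
Z_in = Z_0·(Z_L + jZ_0·tanβl)/(Z_0 + jZ_L·tanβl)
     = 50·(49.8 − j13.7)/(85.8 − j49.5)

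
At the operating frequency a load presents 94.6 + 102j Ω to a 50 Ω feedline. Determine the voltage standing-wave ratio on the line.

Γ = (Z_L − Z_0)/(Z_L + Z_0) = (44.6 + j102)/(144.6 + j102)
|Γ| = 111/177 = 0.629
VSWR = (1 + |Γ|)/(1 − |Γ|) = 1.63/0.371

VSWR ≈ 4.39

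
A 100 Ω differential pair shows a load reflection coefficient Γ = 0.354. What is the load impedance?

Z_L = Z_0·(1 + Γ)/(1 − Γ) = 100·(1.35)/(0.646)

Z_L ≈ 210 Ω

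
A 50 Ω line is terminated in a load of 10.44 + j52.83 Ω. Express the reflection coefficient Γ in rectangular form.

Γ = (Z_L − Z_0)/(Z_L + Z_0) = (-39.56 + j52.83)/(60.44 + j52.83)

Γ ≈ 0.0621 + j0.82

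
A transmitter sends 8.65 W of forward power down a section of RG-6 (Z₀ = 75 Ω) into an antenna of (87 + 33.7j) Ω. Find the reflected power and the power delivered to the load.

P_reflected ≈ 0.404 W; P_delivered ≈ 8.25 W

|Γ| = |(12 + j33.7)/(162 + j33.7)| = 0.216
|Γ|² = 0.0467
P_refl = |Γ|²·P_inc = 0.404 W, P_del = (1 − |Γ|²)·P_inc = 8.25 W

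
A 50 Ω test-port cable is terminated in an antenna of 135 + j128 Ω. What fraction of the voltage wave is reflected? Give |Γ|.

Γ = (Z_L − Z_0)/(Z_L + Z_0) = (85 + j128)/(185 + j128)
|Γ| = 154/225

|Γ| ≈ 0.683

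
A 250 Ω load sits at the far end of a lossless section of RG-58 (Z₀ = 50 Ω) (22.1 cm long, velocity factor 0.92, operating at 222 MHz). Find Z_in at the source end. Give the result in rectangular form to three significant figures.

λ = v/f = 0.92·c / 222 MHz = 1.24 m
βl = 2π·l/λ = 2π × 0.178 = 64°
tan(βl) = tan(64°) = 2.05
Z_in = Z_0·(Z_L + jZ_0·tanβl)/(Z_0 + jZ_L·tanβl)
     = 50·(250 + j102)/(50 + j512)

Z_in ≈ 12.3 − j23.2 Ω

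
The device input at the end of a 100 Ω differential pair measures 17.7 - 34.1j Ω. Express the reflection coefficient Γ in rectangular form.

Γ ≈ -0.568 − j0.454

Γ = (Z_L − Z_0)/(Z_L + Z_0) = (-82.3 − j34.1)/(117.7 − j34.1)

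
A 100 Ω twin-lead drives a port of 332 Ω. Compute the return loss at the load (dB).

RL ≈ 5.4 dB

Γ = (332 − 100)/(332 + 100) = 0.537
RL = −20·log₁₀|Γ| = −20·log₁₀(0.537)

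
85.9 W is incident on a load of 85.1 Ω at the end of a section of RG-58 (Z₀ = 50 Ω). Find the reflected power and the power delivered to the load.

Γ = (85.1 − 50)/(85.1 + 50) = 0.26
|Γ|² = 0.0675
P_refl = |Γ|²·P_inc = 5.8 W, P_del = (1 − |Γ|²)·P_inc = 80.1 W

P_reflected ≈ 5.8 W; P_delivered ≈ 80.1 W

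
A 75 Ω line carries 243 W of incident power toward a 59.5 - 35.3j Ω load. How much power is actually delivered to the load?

|Γ| = |(-15.5 − j35.3)/(134.5 − j35.3)| = 0.277
|Γ|² = 0.0769
P_refl = |Γ|²·P_inc = 18.7 W, P_del = (1 − |Γ|²)·P_inc = 224 W

P_delivered ≈ 224 W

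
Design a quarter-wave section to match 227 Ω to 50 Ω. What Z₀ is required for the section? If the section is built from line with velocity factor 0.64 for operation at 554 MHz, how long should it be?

Z_qwt ≈ 107 Ω; length ≈ 8.66 cm

Z_qwt = √(Z_0·R_L) = √(50 × 227) = √11350
λ = 0.64·c/f = 0.347 m, so l = λ/4 = 0.0866 m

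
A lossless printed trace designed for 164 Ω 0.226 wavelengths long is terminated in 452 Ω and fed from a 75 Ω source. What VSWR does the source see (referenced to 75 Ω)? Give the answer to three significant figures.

βl = 2π × 0.226 = 81.4°
tan(βl) = 6.58
Z_in = Z_0·(Z_L + jZ_0·tanβl)/(Z_0 + jZ_L·tanβl) = 60.7 − j21.6 Ω
Γ_s = (Z_in − Z_s)/(Z_in + Z_s) = (-14.3 − j21.6)/(136 − j21.6), |Γ_s| = 0.188
VSWR = (1 + |Γ_s|)/(1 − |Γ_s|)

VSWR ≈ 1.46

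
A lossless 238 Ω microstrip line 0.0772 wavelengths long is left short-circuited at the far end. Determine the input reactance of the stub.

X_in ≈ 125 Ω (inductive)

βl = 2π × 0.0772 = 27.8°
tan(βl) = 0.527
For a short-circuited stub, Z_in = jZ_0·tan(βl)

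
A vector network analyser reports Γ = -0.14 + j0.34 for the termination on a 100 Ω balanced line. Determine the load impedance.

Z_L ≈ 61.1 + j48 Ω

Z_L = Z_0·(1 + Γ)/(1 − Γ) = 100·(0.86 + j0.34)/(1.14 − j0.34)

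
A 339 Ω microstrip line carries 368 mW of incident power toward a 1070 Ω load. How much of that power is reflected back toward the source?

P_reflected ≈ 99.1 mW

Γ = (1070 − 339)/(1070 + 339) = 0.519
|Γ|² = 0.269
P_refl = |Γ|²·P_inc = 99.1 mW, P_del = (1 − |Γ|²)·P_inc = 269 mW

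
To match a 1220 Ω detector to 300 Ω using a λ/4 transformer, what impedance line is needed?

Z_qwt ≈ 605 Ω

Z_qwt = √(Z_0·R_L) = √(300 × 1220) = √366000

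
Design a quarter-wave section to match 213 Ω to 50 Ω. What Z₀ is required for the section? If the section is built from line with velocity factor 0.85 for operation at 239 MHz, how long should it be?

Z_qwt = √(Z_0·R_L) = √(50 × 213) = √10650
λ = 0.85·c/f = 1.07 m, so l = λ/4 = 0.267 m

Z_qwt ≈ 103 Ω; length ≈ 26.7 cm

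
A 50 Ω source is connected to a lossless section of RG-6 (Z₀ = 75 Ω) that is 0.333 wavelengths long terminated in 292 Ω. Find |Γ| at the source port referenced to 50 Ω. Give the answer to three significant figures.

βl = 2π × 0.333 = 120°
tan(βl) = -1.74
Z_in = Z_0·(Z_L + jZ_0·tanβl)/(Z_0 + jZ_L·tanβl) = 25.1 + j39.4 Ω
Γ_s = (Z_in − Z_s)/(Z_in + Z_s) = (-24.9 + j39.4)/(75.1 + j39.4), |Γ_s| = 0.55

|Γ| ≈ 0.55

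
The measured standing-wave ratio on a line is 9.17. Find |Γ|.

|Γ| = (S − 1)/(S + 1) = (9.17 − 1)/(9.17 + 1) = 8.17/10.2

|Γ| ≈ 0.803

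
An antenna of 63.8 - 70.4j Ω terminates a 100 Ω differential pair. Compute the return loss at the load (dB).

Γ = (-36.2 − j70.4)/(163.8 − j70.4), |Γ| = 0.444
RL = −20·log₁₀|Γ| = −20·log₁₀(0.444)

RL ≈ 7.05 dB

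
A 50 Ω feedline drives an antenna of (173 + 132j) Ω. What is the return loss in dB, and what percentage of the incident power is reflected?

RL ≈ 3.14 dB; 48.5% of incident power reflected

Γ = (123 + j132)/(223 + j132), |Γ| = 0.696
RL = −20·log₁₀(0.696) = 3.14 dB
P_refl/P_inc = |Γ|² = 0.485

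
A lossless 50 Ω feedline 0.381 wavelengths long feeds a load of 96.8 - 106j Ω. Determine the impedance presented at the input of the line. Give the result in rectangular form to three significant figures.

βl = 2π × 0.381 = 137°
tan(βl) = tan(137°) = -0.927
Z_in = Z_0·(Z_L + jZ_0·tanβl)/(Z_0 + jZ_L·tanβl)
     = 50·(96.8 − j152)/(-48.3 − j89.8)

Z_in ≈ 43.3 + j77.2 Ω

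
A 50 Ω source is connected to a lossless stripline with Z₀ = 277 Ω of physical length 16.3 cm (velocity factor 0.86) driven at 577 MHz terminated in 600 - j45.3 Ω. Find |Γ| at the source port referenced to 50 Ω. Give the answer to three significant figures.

|Γ| ≈ 0.756

λ = v/f = 0.86·c / 577 MHz = 0.447 m
βl = 2π·l/λ = 2π × 0.365 = 131°
tan(βl) = -1.14
Z_in = Z_0·(Z_L + jZ_0·tanβl)/(Z_0 + jZ_L·tanβl) = 204 + j176 Ω
Γ_s = (Z_in − Z_s)/(Z_in + Z_s) = (154 + j176)/(254 + j176), |Γ_s| = 0.756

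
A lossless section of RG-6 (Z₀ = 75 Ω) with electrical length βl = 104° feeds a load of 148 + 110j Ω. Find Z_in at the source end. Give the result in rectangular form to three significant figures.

Z_in ≈ 23 − j1.29 Ω

tan(βl) = tan(104°) = -4.01
Z_in = Z_0·(Z_L + jZ_0·tanβl)/(Z_0 + jZ_L·tanβl)
     = 75·(148 − j191)/(516 − j594)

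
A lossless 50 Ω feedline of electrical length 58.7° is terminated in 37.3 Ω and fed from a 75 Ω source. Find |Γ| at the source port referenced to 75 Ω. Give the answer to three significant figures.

tan(βl) = 1.64
Z_in = Z_0·(Z_L + jZ_0·tanβl)/(Z_0 + jZ_L·tanβl) = 55.2 + j14.6 Ω
Γ_s = (Z_in − Z_s)/(Z_in + Z_s) = (-19.8 + j14.6)/(130 + j14.6), |Γ_s| = 0.188

|Γ| ≈ 0.188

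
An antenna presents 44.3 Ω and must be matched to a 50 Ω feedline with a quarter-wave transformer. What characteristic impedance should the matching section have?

Z_qwt = √(Z_0·R_L) = √(50 × 44.3) = √2215

Z_qwt ≈ 47.1 Ω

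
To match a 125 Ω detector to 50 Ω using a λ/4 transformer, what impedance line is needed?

Z_qwt = √(Z_0·R_L) = √(50 × 125) = √6250

Z_qwt ≈ 79.1 Ω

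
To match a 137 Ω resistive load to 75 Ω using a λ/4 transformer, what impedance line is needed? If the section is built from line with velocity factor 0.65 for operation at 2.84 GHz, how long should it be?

Z_qwt ≈ 101 Ω; length ≈ 1.72 cm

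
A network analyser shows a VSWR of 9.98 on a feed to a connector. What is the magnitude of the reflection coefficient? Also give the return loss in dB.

|Γ| ≈ 0.818; return loss ≈ 1.75 dB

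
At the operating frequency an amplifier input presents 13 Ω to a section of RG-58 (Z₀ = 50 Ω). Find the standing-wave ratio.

Γ = (13 − 50)/(13 + 50) = -0.587
VSWR = (1 + 0.587)/(1 − 0.587)

VSWR ≈ 3.85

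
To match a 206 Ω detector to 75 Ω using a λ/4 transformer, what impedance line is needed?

Z_qwt ≈ 124 Ω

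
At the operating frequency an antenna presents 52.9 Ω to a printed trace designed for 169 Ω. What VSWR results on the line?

VSWR ≈ 3.19

Γ = (52.9 − 169)/(52.9 + 169) = -0.523
VSWR = (1 + 0.523)/(1 − 0.523)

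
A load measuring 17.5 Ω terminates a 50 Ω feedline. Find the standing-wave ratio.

Γ = (17.5 − 50)/(17.5 + 50) = -0.481
VSWR = (1 + 0.481)/(1 − 0.481)

VSWR ≈ 2.86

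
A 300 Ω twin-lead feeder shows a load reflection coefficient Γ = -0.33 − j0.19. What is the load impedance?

Z_L ≈ 142 − j63.2 Ω

Z_L = Z_0·(1 + Γ)/(1 − Γ) = 300·(0.67 − j0.19)/(1.33 + j0.19)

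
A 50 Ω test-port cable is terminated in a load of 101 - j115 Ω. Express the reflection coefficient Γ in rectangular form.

Γ ≈ 0.581 − j0.319

Γ = (Z_L − Z_0)/(Z_L + Z_0) = (51 − j115)/(151 − j115)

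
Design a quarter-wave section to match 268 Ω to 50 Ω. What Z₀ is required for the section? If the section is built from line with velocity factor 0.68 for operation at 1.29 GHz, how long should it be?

Z_qwt ≈ 116 Ω; length ≈ 3.95 cm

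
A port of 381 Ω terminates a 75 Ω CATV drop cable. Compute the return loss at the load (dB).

Γ = (381 − 75)/(381 + 75) = 0.671
RL = −20·log₁₀|Γ| = −20·log₁₀(0.671)

RL ≈ 3.46 dB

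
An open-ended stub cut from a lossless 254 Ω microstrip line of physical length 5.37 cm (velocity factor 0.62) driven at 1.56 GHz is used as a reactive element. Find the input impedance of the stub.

Z_in ≈ +j788 Ω

λ = v/f = 0.62·c / 1.56 GHz = 0.119 m
βl = 2π·l/λ = 2π × 0.45 = 162°
tan(βl) = -0.322
For an open-ended stub, Z_in = −jZ_0·cot(βl) = −jZ_0/tan(βl)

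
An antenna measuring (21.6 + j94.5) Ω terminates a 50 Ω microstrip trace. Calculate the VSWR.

VSWR ≈ 10.9

Γ = (Z_L − Z_0)/(Z_L + Z_0) = (-28.4 + j94.5)/(71.6 + j94.5)
|Γ| = 98.7/119 = 0.832
VSWR = (1 + |Γ|)/(1 − |Γ|) = 1.83/0.168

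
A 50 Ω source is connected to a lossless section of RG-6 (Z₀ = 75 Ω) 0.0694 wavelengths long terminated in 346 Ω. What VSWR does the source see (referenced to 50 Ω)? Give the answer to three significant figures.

VSWR ≈ 6.25

βl = 2π × 0.0694 = 25°
tan(βl) = 0.466
Z_in = Z_0·(Z_L + jZ_0·tanβl)/(Z_0 + jZ_L·tanβl) = 74.9 − j126 Ω
Γ_s = (Z_in − Z_s)/(Z_in + Z_s) = (24.9 − j126)/(125 − j126), |Γ_s| = 0.724
VSWR = (1 + |Γ_s|)/(1 − |Γ_s|)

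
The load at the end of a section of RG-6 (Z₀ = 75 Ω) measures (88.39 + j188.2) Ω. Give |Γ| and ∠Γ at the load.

Γ ≈ 0.757 ∠ 36.9°

Γ = (Z_L − Z_0)/(Z_L + Z_0) = (13.39 + j188.2)/(163.4 + j188.2)
|Γ| = 189/249 = 0.757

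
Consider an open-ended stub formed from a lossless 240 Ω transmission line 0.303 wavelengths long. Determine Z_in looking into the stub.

βl = 2π × 0.303 = 109°
tan(βl) = -2.89
For an open-ended stub, Z_in = −jZ_0·cot(βl) = −jZ_0/tan(βl)

Z_in ≈ +j83 Ω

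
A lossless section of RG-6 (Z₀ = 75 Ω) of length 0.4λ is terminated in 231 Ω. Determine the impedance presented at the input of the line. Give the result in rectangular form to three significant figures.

βl = 2π × 0.4 = 144°
tan(βl) = tan(144°) = -0.727
Z_in = Z_0·(Z_L + jZ_0·tanβl)/(Z_0 + jZ_L·tanβl)
     = 75·(231 − j54.5)/(75 − j168)

Z_in ≈ 58.7 + j77 Ω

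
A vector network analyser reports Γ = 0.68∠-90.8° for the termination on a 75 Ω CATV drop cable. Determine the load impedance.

Z_L = Z_0·(1 + Γ)/(1 − Γ) = 75·(0.991 − j0.68)/(1.01 + j0.68)

Z_L ≈ 27.2 − j68.8 Ω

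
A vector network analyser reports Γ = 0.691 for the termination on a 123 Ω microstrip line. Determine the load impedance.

Z_L = Z_0·(1 + Γ)/(1 − Γ) = 123·(1.69)/(0.309)

Z_L ≈ 673 Ω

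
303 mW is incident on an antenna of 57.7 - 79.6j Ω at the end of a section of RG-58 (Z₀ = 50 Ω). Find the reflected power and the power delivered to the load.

|Γ| = |(7.7 − j79.6)/(107.7 − j79.6)| = 0.597
|Γ|² = 0.357
P_refl = |Γ|²·P_inc = 108 mW, P_del = (1 − |Γ|²)·P_inc = 195 mW

P_reflected ≈ 108 mW; P_delivered ≈ 195 mW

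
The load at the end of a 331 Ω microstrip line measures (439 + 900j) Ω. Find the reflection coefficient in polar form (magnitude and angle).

Γ ≈ 0.765 ∠ 33.7°

Γ = (Z_L − Z_0)/(Z_L + Z_0) = (108 + j900)/(770 + j900)
|Γ| = 906/1180 = 0.765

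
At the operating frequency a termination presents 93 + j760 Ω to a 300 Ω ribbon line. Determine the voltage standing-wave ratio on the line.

Γ = (Z_L − Z_0)/(Z_L + Z_0) = (-207 + j760)/(393 + j760)
|Γ| = 788/856 = 0.921
VSWR = (1 + |Γ|)/(1 − |Γ|) = 1.92/0.0794

VSWR ≈ 24.2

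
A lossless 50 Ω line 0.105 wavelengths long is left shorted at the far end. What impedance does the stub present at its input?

Z_in ≈ +j38.8 Ω

βl = 2π × 0.105 = 37.8°
tan(βl) = 0.776
For a shorted stub, Z_in = jZ_0·tan(βl)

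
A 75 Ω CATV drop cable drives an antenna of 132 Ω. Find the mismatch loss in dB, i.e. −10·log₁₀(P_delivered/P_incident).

Γ = (132 − 75)/(132 + 75) = 0.275
|Γ|² = 0.0758, so P_del/P_inc = 1 − |Γ|² = 0.924
ML = −10·log₁₀(1 − |Γ|²)

mismatch loss ≈ 0.342 dB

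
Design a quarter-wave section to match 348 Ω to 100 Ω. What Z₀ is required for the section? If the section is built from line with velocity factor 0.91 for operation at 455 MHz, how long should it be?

Z_qwt = √(Z_0·R_L) = √(100 × 348) = √34800
λ = 0.91·c/f = 0.6 m, so l = λ/4 = 0.15 m

Z_qwt ≈ 187 Ω; length ≈ 15 cm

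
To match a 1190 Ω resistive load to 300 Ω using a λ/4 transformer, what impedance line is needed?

Z_qwt ≈ 597 Ω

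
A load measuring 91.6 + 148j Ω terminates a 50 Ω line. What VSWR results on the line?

VSWR ≈ 7.02

Γ = (Z_L − Z_0)/(Z_L + Z_0) = (41.6 + j148)/(141.6 + j148)
|Γ| = 154/205 = 0.751
VSWR = (1 + |Γ|)/(1 − |Γ|) = 1.75/0.249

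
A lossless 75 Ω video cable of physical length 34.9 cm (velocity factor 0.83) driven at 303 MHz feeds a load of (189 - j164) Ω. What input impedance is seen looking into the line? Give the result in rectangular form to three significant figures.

λ = v/f = 0.83·c / 303 MHz = 0.822 m
βl = 2π·l/λ = 2π × 0.425 = 153°
tan(βl) = tan(153°) = -0.512
Z_in = Z_0·(Z_L + jZ_0·tanβl)/(Z_0 + jZ_L·tanβl)
     = 75·(189 − j202)/(-8.97 − j96.8)

Z_in ≈ 142 + j160 Ω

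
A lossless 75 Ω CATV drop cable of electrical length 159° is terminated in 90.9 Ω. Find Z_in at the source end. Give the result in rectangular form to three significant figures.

Z_in ≈ 85.7 + j11.1 Ω

tan(βl) = tan(159°) = -0.384
Z_in = Z_0·(Z_L + jZ_0·tanβl)/(Z_0 + jZ_L·tanβl)
     = 75·(90.9 − j28.8)/(75 − j34.9)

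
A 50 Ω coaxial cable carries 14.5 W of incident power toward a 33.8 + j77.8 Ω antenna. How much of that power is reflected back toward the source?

|Γ| = |(-16.2 + j77.8)/(83.8 + j77.8)| = 0.695
|Γ|² = 0.483
P_refl = |Γ|²·P_inc = 7 W, P_del = (1 − |Γ|²)·P_inc = 7.5 W

P_reflected ≈ 7 W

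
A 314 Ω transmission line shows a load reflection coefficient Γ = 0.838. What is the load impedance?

Z_L ≈ 3560 Ω

Z_L = Z_0·(1 + Γ)/(1 − Γ) = 314·(1.84)/(0.162)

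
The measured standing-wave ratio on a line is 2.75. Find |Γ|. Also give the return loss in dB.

|Γ| ≈ 0.467; return loss ≈ 6.62 dB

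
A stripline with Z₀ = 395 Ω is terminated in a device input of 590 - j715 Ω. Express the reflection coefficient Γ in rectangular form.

Γ ≈ 0.475 − j0.381

Γ = (Z_L − Z_0)/(Z_L + Z_0) = (195 − j715)/(985 − j715)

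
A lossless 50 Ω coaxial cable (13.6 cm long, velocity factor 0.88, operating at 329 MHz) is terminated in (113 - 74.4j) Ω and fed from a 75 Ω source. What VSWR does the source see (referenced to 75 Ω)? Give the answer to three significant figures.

λ = v/f = 0.88·c / 329 MHz = 0.802 m
βl = 2π·l/λ = 2π × 0.169 = 61°
tan(βl) = 1.81
Z_in = Z_0·(Z_L + jZ_0·tanβl)/(Z_0 + jZ_L·tanβl) = 15.9 − j13.3 Ω
Γ_s = (Z_in − Z_s)/(Z_in + Z_s) = (-59.1 − j13.3)/(90.9 − j13.3), |Γ_s| = 0.659
VSWR = (1 + |Γ_s|)/(1 − |Γ_s|)

VSWR ≈ 4.87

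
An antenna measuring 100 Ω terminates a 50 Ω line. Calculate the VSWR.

For a purely resistive load, VSWR = R_L/Z_0 or Z_0/R_L (whichever > 1) = 100/50

VSWR ≈ 2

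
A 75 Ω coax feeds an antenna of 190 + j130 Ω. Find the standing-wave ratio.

VSWR ≈ 3.85

Γ = (Z_L − Z_0)/(Z_L + Z_0) = (115 + j130)/(265 + j130)
|Γ| = 174/295 = 0.588
VSWR = (1 + |Γ|)/(1 − |Γ|) = 1.59/0.412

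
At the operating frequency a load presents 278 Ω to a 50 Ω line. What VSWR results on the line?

For a purely resistive load, VSWR = R_L/Z_0 or Z_0/R_L (whichever > 1) = 278/50

VSWR ≈ 5.56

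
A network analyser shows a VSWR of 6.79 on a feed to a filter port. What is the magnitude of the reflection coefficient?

|Γ| ≈ 0.743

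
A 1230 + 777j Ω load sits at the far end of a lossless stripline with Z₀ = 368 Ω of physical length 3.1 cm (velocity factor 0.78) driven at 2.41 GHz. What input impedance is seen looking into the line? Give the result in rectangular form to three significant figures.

λ = v/f = 0.78·c / 2.41 GHz = 0.0971 m
βl = 2π·l/λ = 2π × 0.319 = 115°
tan(βl) = tan(115°) = -2.15
Z_in = Z_0·(Z_L + jZ_0·tanβl)/(Z_0 + jZ_L·tanβl)
     = 368·(1230 − j14.4)/(2040 − j2650)

Z_in ≈ 84 + j106 Ω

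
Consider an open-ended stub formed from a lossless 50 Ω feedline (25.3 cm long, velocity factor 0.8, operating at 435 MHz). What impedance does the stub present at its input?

λ = v/f = 0.8·c / 435 MHz = 0.552 m
βl = 2π·l/λ = 2π × 0.459 = 165°
tan(βl) = -0.266
For an open-ended stub, Z_in = −jZ_0·cot(βl) = −jZ_0/tan(βl)

Z_in ≈ +j188 Ω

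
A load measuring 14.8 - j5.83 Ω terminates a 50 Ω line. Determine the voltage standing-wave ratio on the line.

VSWR ≈ 3.43

Γ = (Z_L − Z_0)/(Z_L + Z_0) = (-35.2 − j5.83)/(64.8 − j5.83)
|Γ| = 35.7/65.1 = 0.548
VSWR = (1 + |Γ|)/(1 − |Γ|) = 1.55/0.452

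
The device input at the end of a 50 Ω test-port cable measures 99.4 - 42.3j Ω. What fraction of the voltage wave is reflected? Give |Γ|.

|Γ| ≈ 0.419

Γ = (Z_L − Z_0)/(Z_L + Z_0) = (49.4 − j42.3)/(149.4 − j42.3)
|Γ| = 65/155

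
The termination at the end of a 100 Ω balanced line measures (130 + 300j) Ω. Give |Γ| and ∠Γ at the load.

Γ = (Z_L − Z_0)/(Z_L + Z_0) = (30 + j300)/(230 + j300)
|Γ| = 301/378 = 0.798

Γ ≈ 0.798 ∠ 31.8°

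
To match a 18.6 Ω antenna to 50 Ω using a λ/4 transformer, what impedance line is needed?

Z_qwt = √(Z_0·R_L) = √(50 × 18.6) = √930

Z_qwt ≈ 30.5 Ω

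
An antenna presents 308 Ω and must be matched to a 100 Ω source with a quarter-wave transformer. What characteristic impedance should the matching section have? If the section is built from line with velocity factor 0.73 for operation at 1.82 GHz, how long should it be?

Z_qwt = √(Z_0·R_L) = √(100 × 308) = √30800
λ = 0.73·c/f = 0.12 m, so l = λ/4 = 0.0301 m

Z_qwt ≈ 175 Ω; length ≈ 3.01 cm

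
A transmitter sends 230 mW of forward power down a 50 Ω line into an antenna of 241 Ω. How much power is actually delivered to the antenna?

P_delivered ≈ 131 mW

Γ = (241 − 50)/(241 + 50) = 0.656
|Γ|² = 0.431
P_refl = |Γ|²·P_inc = 99.1 mW, P_del = (1 − |Γ|²)·P_inc = 131 mW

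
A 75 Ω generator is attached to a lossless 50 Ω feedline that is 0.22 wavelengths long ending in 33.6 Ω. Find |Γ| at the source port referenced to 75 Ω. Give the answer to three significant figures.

|Γ| ≈ 0.0771

βl = 2π × 0.22 = 79.2°
tan(βl) = 5.24
Z_in = Z_0·(Z_L + jZ_0·tanβl)/(Z_0 + jZ_L·tanβl) = 71.4 + j10.7 Ω
Γ_s = (Z_in − Z_s)/(Z_in + Z_s) = (-3.64 + j10.7)/(146 + j10.7), |Γ_s| = 0.0771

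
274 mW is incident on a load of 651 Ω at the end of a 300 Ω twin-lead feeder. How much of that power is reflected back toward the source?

P_reflected ≈ 37.3 mW

Γ = (651 − 300)/(651 + 300) = 0.369
|Γ|² = 0.136
P_refl = |Γ|²·P_inc = 37.3 mW, P_del = (1 − |Γ|²)·P_inc = 237 mW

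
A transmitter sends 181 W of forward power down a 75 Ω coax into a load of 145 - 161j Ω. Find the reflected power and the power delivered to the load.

P_reflected ≈ 75.1 W; P_delivered ≈ 106 W

|Γ| = |(70 − j161)/(220 − j161)| = 0.644
|Γ|² = 0.415
P_refl = |Γ|²·P_inc = 75.1 W, P_del = (1 − |Γ|²)·P_inc = 106 W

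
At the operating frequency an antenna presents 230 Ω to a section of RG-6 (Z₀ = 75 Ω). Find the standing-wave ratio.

VSWR ≈ 3.07

Γ = (230 − 75)/(230 + 75) = 0.508
VSWR = (1 + 0.508)/(1 − 0.508)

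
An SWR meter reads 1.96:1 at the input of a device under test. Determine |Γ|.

|Γ| ≈ 0.324

|Γ| = (S − 1)/(S + 1) = (1.96 − 1)/(1.96 + 1) = 0.96/2.96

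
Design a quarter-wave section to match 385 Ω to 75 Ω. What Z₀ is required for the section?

Z_qwt = √(Z_0·R_L) = √(75 × 385) = √28880

Z_qwt ≈ 170 Ω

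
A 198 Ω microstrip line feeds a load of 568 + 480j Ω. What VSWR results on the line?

VSWR ≈ 5.07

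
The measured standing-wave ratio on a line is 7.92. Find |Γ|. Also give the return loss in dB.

|Γ| = (S − 1)/(S + 1) = (7.92 − 1)/(7.92 + 1) = 6.92/8.92
RL = −20·log₁₀|Γ| = −20·log₁₀(0.776)

|Γ| ≈ 0.776; return loss ≈ 2.21 dB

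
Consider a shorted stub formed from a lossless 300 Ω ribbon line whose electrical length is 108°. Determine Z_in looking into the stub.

tan(βl) = -3.08
For a shorted stub, Z_in = jZ_0·tan(βl)

Z_in ≈ −j923 Ω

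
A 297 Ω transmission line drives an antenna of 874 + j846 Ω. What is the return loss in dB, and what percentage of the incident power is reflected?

RL ≈ 2.99 dB; 50.2% of incident power reflected

Γ = (577 + j846)/(1171 + j846), |Γ| = 0.709
RL = −20·log₁₀(0.709) = 2.99 dB
P_refl/P_inc = |Γ|² = 0.502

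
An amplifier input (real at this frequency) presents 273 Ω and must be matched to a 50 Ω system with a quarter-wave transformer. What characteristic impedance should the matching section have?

Z_qwt ≈ 117 Ω

Z_qwt = √(Z_0·R_L) = √(50 × 273) = √13650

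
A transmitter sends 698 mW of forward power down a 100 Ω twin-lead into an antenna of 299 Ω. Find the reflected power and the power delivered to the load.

P_reflected ≈ 174 mW; P_delivered ≈ 524 mW

Γ = (299 − 100)/(299 + 100) = 0.499
|Γ|² = 0.249
P_refl = |Γ|²·P_inc = 174 mW, P_del = (1 − |Γ|²)·P_inc = 524 mW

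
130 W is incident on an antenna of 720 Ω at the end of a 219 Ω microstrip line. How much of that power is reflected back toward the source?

P_reflected ≈ 37 W

Γ = (720 − 219)/(720 + 219) = 0.534
|Γ|² = 0.285
P_refl = |Γ|²·P_inc = 37 W, P_del = (1 − |Γ|²)·P_inc = 93 W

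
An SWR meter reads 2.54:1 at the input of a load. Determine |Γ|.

|Γ| ≈ 0.435

|Γ| = (S − 1)/(S + 1) = (2.54 − 1)/(2.54 + 1) = 1.54/3.54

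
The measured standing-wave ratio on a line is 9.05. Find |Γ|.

|Γ| = (S − 1)/(S + 1) = (9.05 − 1)/(9.05 + 1) = 8.05/10.1

|Γ| ≈ 0.801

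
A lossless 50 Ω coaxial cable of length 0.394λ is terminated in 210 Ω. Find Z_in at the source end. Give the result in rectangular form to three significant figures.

Z_in ≈ 28.6 + j55 Ω

βl = 2π × 0.394 = 142°
tan(βl) = tan(142°) = -0.786
Z_in = Z_0·(Z_L + jZ_0·tanβl)/(Z_0 + jZ_L·tanβl)
     = 50·(210 − j39.3)/(50 − j165)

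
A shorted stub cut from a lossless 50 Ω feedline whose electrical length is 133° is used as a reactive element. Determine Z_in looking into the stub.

Z_in ≈ −j53.6 Ω

tan(βl) = -1.07
For a shorted stub, Z_in = jZ_0·tan(βl)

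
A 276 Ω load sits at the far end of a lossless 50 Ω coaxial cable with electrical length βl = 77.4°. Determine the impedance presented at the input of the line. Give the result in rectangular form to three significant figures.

Z_in ≈ 9.49 − j10.8 Ω

tan(βl) = tan(77.4°) = 4.47
Z_in = Z_0·(Z_L + jZ_0·tanβl)/(Z_0 + jZ_L·tanβl)
     = 50·(276 + j224)/(50 + j1230)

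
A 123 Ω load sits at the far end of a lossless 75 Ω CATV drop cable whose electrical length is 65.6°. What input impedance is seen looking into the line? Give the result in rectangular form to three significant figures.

Z_in ≈ 51.2 − j19.9 Ω

tan(βl) = tan(65.6°) = 2.2
Z_in = Z_0·(Z_L + jZ_0·tanβl)/(Z_0 + jZ_L·tanβl)
     = 75·(123 + j165)/(75 + j271)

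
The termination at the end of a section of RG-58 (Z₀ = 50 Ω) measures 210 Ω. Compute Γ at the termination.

Γ = (Z_L − Z_0)/(Z_L + Z_0) = (210 − 50)/(210 + 50) = 160/260

Γ = 0.615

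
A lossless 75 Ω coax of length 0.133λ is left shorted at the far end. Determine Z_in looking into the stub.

Z_in ≈ +j82.9 Ω

βl = 2π × 0.133 = 47.9°
tan(βl) = 1.11
For a shorted stub, Z_in = jZ_0·tan(βl)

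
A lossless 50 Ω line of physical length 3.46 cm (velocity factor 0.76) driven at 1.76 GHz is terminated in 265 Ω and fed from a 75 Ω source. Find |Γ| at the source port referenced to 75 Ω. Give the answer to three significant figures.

|Γ| ≈ 0.775

λ = v/f = 0.76·c / 1.76 GHz = 0.13 m
βl = 2π·l/λ = 2π × 0.267 = 96.2°
tan(βl) = -9.28
Z_in = Z_0·(Z_L + jZ_0·tanβl)/(Z_0 + jZ_L·tanβl) = 9.54 + j5.19 Ω
Γ_s = (Z_in − Z_s)/(Z_in + Z_s) = (-65.5 + j5.19)/(84.5 + j5.19), |Γ_s| = 0.775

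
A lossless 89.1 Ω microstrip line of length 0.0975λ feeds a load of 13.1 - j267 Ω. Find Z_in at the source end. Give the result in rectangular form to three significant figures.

Z_in ≈ 2.03 − j65.9 Ω

βl = 2π × 0.0975 = 35.1°
tan(βl) = tan(35.1°) = 0.703
Z_in = Z_0·(Z_L + jZ_0·tanβl)/(Z_0 + jZ_L·tanβl)
     = 89.1·(13.1 − j204)/(277 + j9.21)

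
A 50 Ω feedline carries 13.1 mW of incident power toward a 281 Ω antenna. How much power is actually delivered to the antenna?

Γ = (281 − 50)/(281 + 50) = 0.698
|Γ|² = 0.487
P_refl = |Γ|²·P_inc = 6.38 mW, P_del = (1 − |Γ|²)·P_inc = 6.72 mW

P_delivered ≈ 6.72 mW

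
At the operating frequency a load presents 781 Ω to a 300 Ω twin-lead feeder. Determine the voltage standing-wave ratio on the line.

VSWR ≈ 2.6

For a purely resistive load, VSWR = R_L/Z_0 or Z_0/R_L (whichever > 1) = 781/300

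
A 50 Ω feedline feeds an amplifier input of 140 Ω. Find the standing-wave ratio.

Γ = (140 − 50)/(140 + 50) = 0.474
VSWR = (1 + 0.474)/(1 − 0.474)

VSWR ≈ 2.8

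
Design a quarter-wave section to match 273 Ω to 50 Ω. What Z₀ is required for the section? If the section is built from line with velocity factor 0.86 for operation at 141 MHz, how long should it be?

Z_qwt ≈ 117 Ω; length ≈ 45.7 cm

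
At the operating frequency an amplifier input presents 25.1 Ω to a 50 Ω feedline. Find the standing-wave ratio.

VSWR ≈ 1.99

For a purely resistive load, VSWR = R_L/Z_0 or Z_0/R_L (whichever > 1) = 50/25.1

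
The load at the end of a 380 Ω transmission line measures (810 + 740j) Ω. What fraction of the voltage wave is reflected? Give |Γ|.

Γ = (Z_L − Z_0)/(Z_L + Z_0) = (430 + j740)/(1190 + j740)
|Γ| = 856/1400

|Γ| ≈ 0.611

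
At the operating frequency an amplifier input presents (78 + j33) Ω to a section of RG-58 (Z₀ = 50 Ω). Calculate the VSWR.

Γ = (Z_L − Z_0)/(Z_L + Z_0) = (28 + j33)/(128 + j33)
|Γ| = 43.3/132 = 0.327
VSWR = (1 + |Γ|)/(1 − |Γ|) = 1.33/0.673

VSWR ≈ 1.97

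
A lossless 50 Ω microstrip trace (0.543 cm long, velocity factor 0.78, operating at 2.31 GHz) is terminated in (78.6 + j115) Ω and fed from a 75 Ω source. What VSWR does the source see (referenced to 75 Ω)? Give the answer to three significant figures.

λ = v/f = 0.78·c / 2.31 GHz = 0.101 m
βl = 2π·l/λ = 2π × 0.0536 = 19.3°
tan(βl) = 0.35
Z_in = Z_0·(Z_L + jZ_0·tanβl)/(Z_0 + jZ_L·tanβl) = 259 − j51.2 Ω
Γ_s = (Z_in − Z_s)/(Z_in + Z_s) = (184 − j51.2)/(334 − j51.2), |Γ_s| = 0.565
VSWR = (1 + |Γ_s|)/(1 − |Γ_s|)

VSWR ≈ 3.6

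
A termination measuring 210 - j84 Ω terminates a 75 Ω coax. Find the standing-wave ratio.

Γ = (Z_L − Z_0)/(Z_L + Z_0) = (135 − j84)/(285 − j84)
|Γ| = 159/297 = 0.535
VSWR = (1 + |Γ|)/(1 − |Γ|) = 1.54/0.465

VSWR ≈ 3.3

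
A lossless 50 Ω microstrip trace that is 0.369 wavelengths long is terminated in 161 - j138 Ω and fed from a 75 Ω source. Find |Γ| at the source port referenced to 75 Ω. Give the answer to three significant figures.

|Γ| ≈ 0.7

βl = 2π × 0.369 = 133°
tan(βl) = -1.08
Z_in = Z_0·(Z_L + jZ_0·tanβl)/(Z_0 + jZ_L·tanβl) = 21.8 + j58.8 Ω
Γ_s = (Z_in − Z_s)/(Z_in + Z_s) = (-53.2 + j58.8)/(96.8 + j58.8), |Γ_s| = 0.7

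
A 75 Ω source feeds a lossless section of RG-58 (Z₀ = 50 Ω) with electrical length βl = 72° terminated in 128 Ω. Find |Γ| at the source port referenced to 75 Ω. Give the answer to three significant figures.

tan(βl) = 3.08
Z_in = Z_0·(Z_L + jZ_0·tanβl)/(Z_0 + jZ_L·tanβl) = 21.3 − j13.5 Ω
Γ_s = (Z_in − Z_s)/(Z_in + Z_s) = (-53.7 − j13.5)/(96.3 − j13.5), |Γ_s| = 0.57

|Γ| ≈ 0.57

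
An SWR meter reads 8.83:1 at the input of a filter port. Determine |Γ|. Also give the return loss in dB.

|Γ| ≈ 0.797; return loss ≈ 1.98 dB

|Γ| = (S − 1)/(S + 1) = (8.83 − 1)/(8.83 + 1) = 7.83/9.83
RL = −20·log₁₀|Γ| = −20·log₁₀(0.797)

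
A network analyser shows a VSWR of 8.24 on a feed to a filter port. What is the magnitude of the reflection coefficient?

|Γ| ≈ 0.784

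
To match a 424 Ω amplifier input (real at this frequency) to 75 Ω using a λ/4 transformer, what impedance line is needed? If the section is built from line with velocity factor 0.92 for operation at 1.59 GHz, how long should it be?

Z_qwt ≈ 178 Ω; length ≈ 4.34 cm

Z_qwt = √(Z_0·R_L) = √(75 × 424) = √31800
λ = 0.92·c/f = 0.174 m, so l = λ/4 = 0.0434 m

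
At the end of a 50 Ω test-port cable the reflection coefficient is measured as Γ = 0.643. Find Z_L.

Z_L = Z_0·(1 + Γ)/(1 − Γ) = 50·(1.64)/(0.357)

Z_L ≈ 230 Ω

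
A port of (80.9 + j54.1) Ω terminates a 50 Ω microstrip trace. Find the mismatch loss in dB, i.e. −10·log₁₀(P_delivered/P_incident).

Γ = (30.9 + j54.1)/(130.9 + j54.1), |Γ| = 0.44
|Γ|² = 0.193, so P_del/P_inc = 1 − |Γ|² = 0.807
ML = −10·log₁₀(1 − |Γ|²)

mismatch loss ≈ 0.934 dB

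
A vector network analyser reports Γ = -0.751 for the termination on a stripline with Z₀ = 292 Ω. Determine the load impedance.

Z_L ≈ 41.5 Ω

Z_L = Z_0·(1 + Γ)/(1 − Γ) = 292·(0.249)/(1.75)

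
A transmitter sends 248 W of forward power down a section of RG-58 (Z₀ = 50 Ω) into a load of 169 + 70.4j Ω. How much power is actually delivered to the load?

P_delivered ≈ 158 W

|Γ| = |(119 + j70.4)/(219 + j70.4)| = 0.601
|Γ|² = 0.361
P_refl = |Γ|²·P_inc = 89.6 W, P_del = (1 − |Γ|²)·P_inc = 158 W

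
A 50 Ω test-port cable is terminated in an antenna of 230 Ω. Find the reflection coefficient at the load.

Γ = 0.643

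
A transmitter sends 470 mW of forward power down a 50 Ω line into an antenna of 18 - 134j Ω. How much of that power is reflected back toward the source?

|Γ| = |(-32 − j134)/(68 − j134)| = 0.917
|Γ|² = 0.841
P_refl = |Γ|²·P_inc = 395 mW, P_del = (1 − |Γ|²)·P_inc = 74.9 mW

P_reflected ≈ 395 mW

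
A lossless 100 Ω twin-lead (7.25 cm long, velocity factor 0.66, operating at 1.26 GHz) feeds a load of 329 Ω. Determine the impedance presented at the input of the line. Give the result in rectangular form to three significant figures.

λ = v/f = 0.66·c / 1.26 GHz = 0.157 m
βl = 2π·l/λ = 2π × 0.461 = 166°
tan(βl) = tan(166°) = -0.248
Z_in = Z_0·(Z_L + jZ_0·tanβl)/(Z_0 + jZ_L·tanβl)
     = 100·(329 − j24.8)/(100 − j81.5)

Z_in ≈ 210 + j146 Ω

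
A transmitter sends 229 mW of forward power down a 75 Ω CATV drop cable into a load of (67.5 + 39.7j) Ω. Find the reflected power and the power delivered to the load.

P_reflected ≈ 17.1 mW; P_delivered ≈ 212 mW

|Γ| = |(-7.5 + j39.7)/(142.5 + j39.7)| = 0.273
|Γ|² = 0.0746
P_refl = |Γ|²·P_inc = 17.1 mW, P_del = (1 − |Γ|²)·P_inc = 212 mW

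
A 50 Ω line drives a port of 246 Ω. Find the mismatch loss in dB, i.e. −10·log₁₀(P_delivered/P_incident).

Γ = (246 − 50)/(246 + 50) = 0.662
|Γ|² = 0.438, so P_del/P_inc = 1 − |Γ|² = 0.562
ML = −10·log₁₀(1 − |Γ|²)

mismatch loss ≈ 2.51 dB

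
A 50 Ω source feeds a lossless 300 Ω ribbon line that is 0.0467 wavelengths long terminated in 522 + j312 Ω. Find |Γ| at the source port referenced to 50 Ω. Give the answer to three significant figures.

βl = 2π × 0.0467 = 16.8°
tan(βl) = 0.302
Z_in = Z_0·(Z_L + jZ_0·tanβl)/(Z_0 + jZ_L·tanβl) = 763 + j2.26 Ω
Γ_s = (Z_in − Z_s)/(Z_in + Z_s) = (713 + j2.26)/(813 + j2.26), |Γ_s| = 0.877

|Γ| ≈ 0.877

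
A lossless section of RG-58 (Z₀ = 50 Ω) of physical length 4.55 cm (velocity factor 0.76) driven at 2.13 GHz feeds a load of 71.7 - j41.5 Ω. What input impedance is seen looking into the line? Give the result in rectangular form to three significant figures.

Z_in ≈ 104 + j15.8 Ω

λ = v/f = 0.76·c / 2.13 GHz = 0.107 m
βl = 2π·l/λ = 2π × 0.425 = 153°
tan(βl) = tan(153°) = -0.509
Z_in = Z_0·(Z_L + jZ_0·tanβl)/(Z_0 + jZ_L·tanβl)
     = 50·(71.7 − j67)/(28.9 − j36.5)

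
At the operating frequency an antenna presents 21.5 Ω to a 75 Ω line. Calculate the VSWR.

VSWR ≈ 3.49

For a purely resistive load, VSWR = R_L/Z_0 or Z_0/R_L (whichever > 1) = 75/21.5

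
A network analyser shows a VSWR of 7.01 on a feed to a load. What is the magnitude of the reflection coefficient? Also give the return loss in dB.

|Γ| ≈ 0.75; return loss ≈ 2.5 dB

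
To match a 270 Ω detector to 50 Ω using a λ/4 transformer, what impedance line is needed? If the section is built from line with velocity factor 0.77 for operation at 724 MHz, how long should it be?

Z_qwt = √(Z_0·R_L) = √(50 × 270) = √13500
λ = 0.77·c/f = 0.319 m, so l = λ/4 = 0.0798 m

Z_qwt ≈ 116 Ω; length ≈ 7.98 cm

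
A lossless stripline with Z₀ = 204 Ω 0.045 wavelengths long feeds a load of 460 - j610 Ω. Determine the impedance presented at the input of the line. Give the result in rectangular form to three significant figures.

βl = 2π × 0.045 = 16.2°
tan(βl) = tan(16.2°) = 0.291
Z_in = Z_0·(Z_L + jZ_0·tanβl)/(Z_0 + jZ_L·tanβl)
     = 204·(460 − j551)/(381 + j134)

Z_in ≈ 127 − j339 Ω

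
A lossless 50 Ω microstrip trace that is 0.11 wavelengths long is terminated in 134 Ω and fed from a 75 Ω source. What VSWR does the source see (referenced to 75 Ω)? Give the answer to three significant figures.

βl = 2π × 0.11 = 39.6°
tan(βl) = 0.827
Z_in = Z_0·(Z_L + jZ_0·tanβl)/(Z_0 + jZ_L·tanβl) = 38.2 − j43.2 Ω
Γ_s = (Z_in − Z_s)/(Z_in + Z_s) = (-36.8 − j43.2)/(113 − j43.2), |Γ_s| = 0.469
VSWR = (1 + |Γ_s|)/(1 − |Γ_s|)

VSWR ≈ 2.77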